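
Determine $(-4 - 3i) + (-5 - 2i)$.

(-4 + (-5)) + (-3 + (-2))i = -9 - 5i


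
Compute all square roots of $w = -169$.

|w| = 169, arg(w) = 180°
Root modulus = 169^(1/2) = 13
Root arguments: θ_k = (180° + 360°k)/2 for k = 0, 1, ..., 1
Roots: 13i, -13i


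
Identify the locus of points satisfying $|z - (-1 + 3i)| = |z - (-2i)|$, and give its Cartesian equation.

|z - z1| = |z - z2| means z is equidistant from z1 and z2,
i.e. the perpendicular bisector of the segment from (-1, 3) to (0, -2) (midpoint (-1/2, 1/2)).
With z = x + yi, square both sides:
(x - (-1))^2 + (y - 3)^2 = (x - 0)^2 + (y - (-2))^2
The x^2 and y^2 terms cancel: 2x + (-10)y = 4 - 10 = -6
Simplify: x - 5y = -3
Locus: Perpendicular bisector of the segment from (-1, 3) to (0, -2): the line x - 5y = -3


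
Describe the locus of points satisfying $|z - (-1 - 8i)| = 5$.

|z - z0| = r describes a circle centered at z0 with radius r
Here z0 = -1 - 8i and r = 5
Locus: Circle centered at (-1, -8) with radius 5


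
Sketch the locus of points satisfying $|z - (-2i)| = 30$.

|z - z0| = r describes a circle centered at z0 with radius r
Here z0 = -2i and r = 30
Locus: Circle centered at (0, -2) with radius 30


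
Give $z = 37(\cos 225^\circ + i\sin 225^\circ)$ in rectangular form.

a = r cos θ = 37 * -sqrt(2)/2 = -37*sqrt(2)/2
b = r sin θ = 37 * -sqrt(2)/2 = -37*sqrt(2)/2
z = -37*sqrt(2)/2 - (37*sqrt(2)/2)i


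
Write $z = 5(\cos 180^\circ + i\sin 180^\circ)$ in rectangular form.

a = r cos θ = 5 * -1 = -5
b = r sin θ = 5 * 0 = 0
z = -5


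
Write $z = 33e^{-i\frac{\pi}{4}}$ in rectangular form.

a = r cos θ = 33 * sqrt(2)/2 = 33*sqrt(2)/2
b = r sin θ = 33 * -sqrt(2)/2 = -33*sqrt(2)/2
z = 33*sqrt(2)/2 - (33*sqrt(2)/2)i


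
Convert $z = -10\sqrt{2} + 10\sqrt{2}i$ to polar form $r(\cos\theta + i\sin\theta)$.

r = |z| = sqrt(a^2 + b^2) = sqrt((-10*sqrt(2))^2 + (10*sqrt(2))^2) = sqrt(200 + 200) = sqrt(400) = 20
θ = arctan(b/a) = arctan(14.1421/-14.1421) (quadrant-adjusted) = 135°
z = 20(cos 135° + i sin 135°)


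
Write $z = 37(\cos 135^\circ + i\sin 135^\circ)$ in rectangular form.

a = r cos θ = 37 * -sqrt(2)/2 = -37*sqrt(2)/2
b = r sin θ = 37 * sqrt(2)/2 = 37*sqrt(2)/2
z = -37*sqrt(2)/2 + (37*sqrt(2)/2)i


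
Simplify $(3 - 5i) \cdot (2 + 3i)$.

(a1*a2 - b1*b2) + (a1*b2 + b1*a2)i
= (6 - (-15)) + (9 + (-10))i
= 21 - i


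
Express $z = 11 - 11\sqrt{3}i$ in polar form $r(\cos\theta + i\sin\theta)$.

r = |z| = sqrt(a^2 + b^2) = sqrt((11)^2 + (-11*sqrt(3))^2) = sqrt(121 + 363) = sqrt(484) = 22
θ = arctan(b/a) = arctan(-19.0526/11) (quadrant-adjusted) = 300°
z = 22(cos 300° + i sin 300°)


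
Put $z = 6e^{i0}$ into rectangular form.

a = r cos θ = 6 * 1 = 6
b = r sin θ = 6 * 0 = 0
z = 6


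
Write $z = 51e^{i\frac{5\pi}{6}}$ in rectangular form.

a = r cos θ = 51 * -sqrt(3)/2 = -51*sqrt(3)/2
b = r sin θ = 51 * 1/2 = 51/2
z = -51*sqrt(3)/2 + (51/2)i


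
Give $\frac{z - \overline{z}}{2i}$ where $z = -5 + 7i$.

z - conjugate(z) = 2bi
(z - conjugate(z))/(2i) = 2bi/(2i) = b = 7


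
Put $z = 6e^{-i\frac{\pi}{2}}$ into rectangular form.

a = r cos θ = 6 * 0 = 0
b = r sin θ = 6 * -1 = -6
z = -6i


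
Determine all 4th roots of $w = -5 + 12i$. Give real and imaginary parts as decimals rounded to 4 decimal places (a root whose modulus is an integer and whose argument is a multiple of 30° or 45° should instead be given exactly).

|w| = 13, arg(w) ≈ 112.619865°
Root modulus = 13^(1/4) ≈ 1.898829
Root arguments: θ_k = (arg(w) + 360°k)/4 for k = 0, 1, ..., 3
Compute each root as (root modulus)(cos θ_k + i sin θ_k) using full-precision intermediates, then round to 4 decimal places.
Roots: 1.6741 + 0.8960i, -0.8960 + 1.6741i, -1.6741 - 0.8960i, 0.8960 - 1.6741i


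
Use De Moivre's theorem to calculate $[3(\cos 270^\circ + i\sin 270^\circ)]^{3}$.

By De Moivre: z^n = r^n(cos(nθ) + i sin(nθ))
= 3^3(cos(3*270°) + i sin(3*270°))
= 27(cos 90° + i sin 90°)
= 27i


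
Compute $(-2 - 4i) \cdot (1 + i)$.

(a1*a2 - b1*b2) + (a1*b2 + b1*a2)i
= (-2 - (-4)) + (-2 + (-4))i
= 2 - 6i


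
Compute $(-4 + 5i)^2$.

(a + bi)^2 = a^2 - b^2 + 2abi
= (-4)^2 - 5^2 + 2*(-4)*5i
= -9 - 40i


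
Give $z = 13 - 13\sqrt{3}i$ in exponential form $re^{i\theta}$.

r = |z| = sqrt((13)^2 + (-13*sqrt(3))^2) = sqrt(169 + 507) = sqrt(676) = 26
θ = arctan(b/a) = arctan(-22.5167/13) (quadrant-adjusted) = -60° = -π/3
z = 26e^(-i*π/3)


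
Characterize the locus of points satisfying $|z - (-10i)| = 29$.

|z - z0| = r describes a circle centered at z0 with radius r
Here z0 = -10i and r = 29
Locus: Circle centered at (0, -10) with radius 29


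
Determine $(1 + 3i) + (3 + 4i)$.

(1 + 3) + (3 + 4)i = 4 + 7i


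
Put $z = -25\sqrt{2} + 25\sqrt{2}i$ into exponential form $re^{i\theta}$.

r = |z| = sqrt((-25*sqrt(2))^2 + (25*sqrt(2))^2) = sqrt(1250 + 1250) = sqrt(2500) = 50
θ = arctan(b/a) = arctan(35.3553/-35.3553) (quadrant-adjusted) = 135° = 3π/4
z = 50e^(i*3π/4)


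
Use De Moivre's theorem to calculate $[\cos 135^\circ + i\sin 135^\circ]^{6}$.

By De Moivre: z^n = r^n(cos(nθ) + i sin(nθ))
= 1^6(cos(6*135°) + i sin(6*135°))
= 1(cos 90° + i sin 90°)
= i


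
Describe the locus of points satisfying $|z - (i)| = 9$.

|z - z0| = r describes a circle centered at z0 with radius r
Here z0 = i and r = 9
Locus: Circle centered at (0, 1) with radius 9


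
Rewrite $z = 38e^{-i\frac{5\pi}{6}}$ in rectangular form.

a = r cos θ = 38 * -sqrt(3)/2 = -19*sqrt(3)
b = r sin θ = 38 * -1/2 = -19
z = -19*sqrt(3) - 19i


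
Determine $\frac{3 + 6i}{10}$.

Divisor is real, so divide each part by 10:
= 3/10 + (3/5)i


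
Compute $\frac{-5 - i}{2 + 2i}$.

Multiply numerator and denominator by conjugate (2 - 2i):
= (-5 - i)(2 - 2i) / (2^2 + 2^2)
= (-12 + 8i) / 8
Divide through by 4: (-3 + 2i) / 2
= -3/2 + i


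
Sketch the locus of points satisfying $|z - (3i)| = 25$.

|z - z0| = r describes a circle centered at z0 with radius r
Here z0 = 3i and r = 25
Locus: Circle centered at (0, 3) with radius 25


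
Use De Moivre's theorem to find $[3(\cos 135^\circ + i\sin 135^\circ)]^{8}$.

By De Moivre: z^n = r^n(cos(nθ) + i sin(nθ))
= 3^8(cos(8*135°) + i sin(8*135°))
= 6561(cos 0° + i sin 0°)
= 6561


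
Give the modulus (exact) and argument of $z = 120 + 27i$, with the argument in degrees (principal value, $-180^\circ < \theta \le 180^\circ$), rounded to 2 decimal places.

|z| = sqrt(120^2 + 27^2) = 123
arg(z) = arctan(b/a) = arctan(27/120) (quadrant-adjusted) = 12.68°


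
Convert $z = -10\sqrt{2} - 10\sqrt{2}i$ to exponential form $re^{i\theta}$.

r = |z| = sqrt((-10*sqrt(2))^2 + (-10*sqrt(2))^2) = sqrt(200 + 200) = sqrt(400) = 20
θ = arctan(b/a) = arctan(-14.1421/-14.1421) (quadrant-adjusted) = -135° = -3π/4
z = 20e^(-i*3π/4)


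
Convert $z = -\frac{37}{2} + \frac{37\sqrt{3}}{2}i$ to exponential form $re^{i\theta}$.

r = |z| = sqrt((-37/2)^2 + (37*sqrt(3)/2)^2) = sqrt(1369/4 + 4107/4) = sqrt(1369) = 37
θ = arctan(b/a) = arctan(32.0429/-18.5) (quadrant-adjusted) = 120° = 2π/3
z = 37e^(i*2π/3)


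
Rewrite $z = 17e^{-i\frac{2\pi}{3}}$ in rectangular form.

a = r cos θ = 17 * -1/2 = -17/2
b = r sin θ = 17 * -sqrt(3)/2 = -17*sqrt(3)/2
z = -17/2 - (17*sqrt(3)/2)i


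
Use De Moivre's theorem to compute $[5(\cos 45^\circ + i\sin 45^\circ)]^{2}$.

By De Moivre: z^n = r^n(cos(nθ) + i sin(nθ))
= 5^2(cos(2*45°) + i sin(2*45°))
= 25(cos 90° + i sin 90°)
= 25i


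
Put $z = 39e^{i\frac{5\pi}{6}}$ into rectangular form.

a = r cos θ = 39 * -sqrt(3)/2 = -39*sqrt(3)/2
b = r sin θ = 39 * 1/2 = 39/2
z = -39*sqrt(3)/2 + (39/2)i


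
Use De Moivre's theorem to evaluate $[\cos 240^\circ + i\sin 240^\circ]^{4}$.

By De Moivre: z^n = r^n(cos(nθ) + i sin(nθ))
= 1^4(cos(4*240°) + i sin(4*240°))
= 1(cos 240° + i sin 240°)
= -1/2 - (sqrt(3)/2)i


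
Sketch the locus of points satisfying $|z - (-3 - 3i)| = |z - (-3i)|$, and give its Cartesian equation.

|z - z1| = |z - z2| means z is equidistant from z1 and z2,
i.e. the perpendicular bisector of the segment from (-3, -3) to (0, -3) (midpoint (-3/2, -3)).
With z = x + yi, square both sides:
(x - (-3))^2 + (y - (-3))^2 = (x - 0)^2 + (y - (-3))^2
The x^2 and y^2 terms cancel: 6x + 0y = 9 - 18 = -9
Simplify: x = -3/2
Locus: Perpendicular bisector of the segment from (-3, -3) to (0, -3): the line x = -3/2


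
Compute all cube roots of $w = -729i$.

|w| = 729, arg(w) = 270°
Root modulus = 729^(1/3) = 9
Root arguments: θ_k = (270° + 360°k)/3 for k = 0, 1, ..., 2
Roots: 9i, -9*sqrt(3)/2 - (9/2)i, 9*sqrt(3)/2 - (9/2)i


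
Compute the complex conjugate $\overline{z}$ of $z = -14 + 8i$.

If z = a + bi, then conjugate(z) = a - bi
conjugate(-14 + 8i) = -14 - 8i


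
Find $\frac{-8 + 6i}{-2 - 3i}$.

Multiply numerator and denominator by conjugate (-2 + 3i):
= (-8 + 6i)(-2 + 3i) / ((-2)^2 + (-3)^2)
= (-2 - 36i) / 13
= -2/13 - (36/13)i


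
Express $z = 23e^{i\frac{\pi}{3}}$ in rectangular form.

a = r cos θ = 23 * 1/2 = 23/2
b = r sin θ = 23 * sqrt(3)/2 = 23*sqrt(3)/2
z = 23/2 + (23*sqrt(3)/2)i


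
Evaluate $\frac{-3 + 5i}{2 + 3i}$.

Multiply numerator and denominator by conjugate (2 - 3i):
= (-3 + 5i)(2 - 3i) / (2^2 + 3^2)
= (9 + 19i) / 13
= 9/13 + (19/13)i


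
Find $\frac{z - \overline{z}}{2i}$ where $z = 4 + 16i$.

z - conjugate(z) = 2bi
(z - conjugate(z))/(2i) = 2bi/(2i) = b = 16


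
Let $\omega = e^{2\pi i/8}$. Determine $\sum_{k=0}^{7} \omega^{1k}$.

Let ζ = ω^1 = e^(2πi·1/8). Since 8 ∤ 1, ζ ≠ 1.
Sum = Σ_{k=0}^{7} ζ^k = (ζ^8 - 1)/(ζ - 1) = (ω^{1·8} - 1)/(ζ - 1) = (1 - 1)/(ζ - 1) = 0


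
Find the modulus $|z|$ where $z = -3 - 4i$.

|z| = sqrt(a^2 + b^2) = sqrt((-3)^2 + (-4)^2) = sqrt(25) = 5


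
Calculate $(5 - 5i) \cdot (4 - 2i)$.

(a1*a2 - b1*b2) + (a1*b2 + b1*a2)i
= (20 - 10) + (-10 + (-20))i
= 10 - 30i


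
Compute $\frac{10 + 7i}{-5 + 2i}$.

Multiply numerator and denominator by conjugate (-5 - 2i):
= (10 + 7i)(-5 - 2i) / ((-5)^2 + 2^2)
= (-36 - 55i) / 29
= -36/29 - (55/29)i


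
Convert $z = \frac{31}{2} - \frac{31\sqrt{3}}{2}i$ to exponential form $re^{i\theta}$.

r = |z| = sqrt((31/2)^2 + (-31*sqrt(3)/2)^2) = sqrt(961/4 + 2883/4) = sqrt(961) = 31
θ = arctan(b/a) = arctan(-26.8468/15.5) (quadrant-adjusted) = -60° = -π/3
z = 31e^(-i*π/3)


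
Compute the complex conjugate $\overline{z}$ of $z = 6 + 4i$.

If z = a + bi, then conjugate(z) = a - bi
conjugate(6 + 4i) = 6 - 4i


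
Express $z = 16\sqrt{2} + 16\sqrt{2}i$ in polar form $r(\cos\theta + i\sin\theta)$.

r = |z| = sqrt(a^2 + b^2) = sqrt((16*sqrt(2))^2 + (16*sqrt(2))^2) = sqrt(512 + 512) = sqrt(1024) = 32
θ = arctan(b/a) = arctan(22.6274/22.6274) (quadrant-adjusted) = 45°
z = 32(cos 45° + i sin 45°)


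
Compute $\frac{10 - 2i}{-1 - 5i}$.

Multiply numerator and denominator by conjugate (-1 + 5i):
= (10 - 2i)(-1 + 5i) / ((-1)^2 + (-5)^2)
= (52i) / 26
= 2i


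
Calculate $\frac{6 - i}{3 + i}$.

Multiply numerator and denominator by conjugate (3 - i):
= (6 - i)(3 - i) / (3^2 + 1^2)
= (17 - 9i) / 10
= 17/10 - (9/10)i


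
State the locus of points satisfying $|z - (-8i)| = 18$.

|z - z0| = r describes a circle centered at z0 with radius r
Here z0 = -8i and r = 18
Locus: Circle centered at (0, -8) with radius 18


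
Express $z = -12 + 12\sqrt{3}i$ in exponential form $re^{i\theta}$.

r = |z| = sqrt((-12)^2 + (12*sqrt(3))^2) = sqrt(144 + 432) = sqrt(576) = 24
θ = arctan(b/a) = arctan(20.7846/-12) (quadrant-adjusted) = 120° = 2π/3
z = 24e^(i*2π/3)


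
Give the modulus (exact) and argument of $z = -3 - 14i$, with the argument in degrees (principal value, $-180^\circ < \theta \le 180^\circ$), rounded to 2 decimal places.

|z| = sqrt((-3)^2 + (-14)^2) = sqrt(205)
arg(z) = arctan(b/a) = arctan(-14/-3) (quadrant-adjusted) = -102.09°


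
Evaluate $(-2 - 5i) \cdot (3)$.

(a1*a2 - b1*b2) + (a1*b2 + b1*a2)i
= (-6 - 0) + (0 + (-15))i
= -6 - 15i


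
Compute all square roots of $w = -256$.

|w| = 256, arg(w) = 180°
Root modulus = 256^(1/2) = 16
Root arguments: θ_k = (180° + 360°k)/2 for k = 0, 1, ..., 1
Roots: 16i, -16i


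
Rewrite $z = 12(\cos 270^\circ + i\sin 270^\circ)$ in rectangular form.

a = r cos θ = 12 * 0 = 0
b = r sin θ = 12 * -1 = -12
z = -12i


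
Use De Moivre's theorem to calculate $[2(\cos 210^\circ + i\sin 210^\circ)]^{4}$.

By De Moivre: z^n = r^n(cos(nθ) + i sin(nθ))
= 2^4(cos(4*210°) + i sin(4*210°))
= 16(cos 120° + i sin 120°)
= -8 + 8*sqrt(3)i


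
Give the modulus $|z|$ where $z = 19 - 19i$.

|z| = sqrt(a^2 + b^2) = sqrt(19^2 + (-19)^2) = sqrt(722) = sqrt(722)


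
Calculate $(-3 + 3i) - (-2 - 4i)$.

(-3 - (-2)) + (3 - (-4))i = -1 + 7i


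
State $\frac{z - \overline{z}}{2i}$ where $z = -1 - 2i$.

z - conjugate(z) = 2bi
(z - conjugate(z))/(2i) = 2bi/(2i) = b = -2


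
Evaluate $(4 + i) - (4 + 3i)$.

(4 - 4) + (1 - 3)i = -2i


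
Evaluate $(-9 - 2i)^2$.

(a + bi)^2 = a^2 - b^2 + 2abi
= (-9)^2 - (-2)^2 + 2*(-9)*(-2)i
= 77 + 36i


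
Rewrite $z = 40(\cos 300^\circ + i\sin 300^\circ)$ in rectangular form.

a = r cos θ = 40 * 1/2 = 20
b = r sin θ = 40 * -sqrt(3)/2 = -20*sqrt(3)
z = 20 - 20*sqrt(3)i


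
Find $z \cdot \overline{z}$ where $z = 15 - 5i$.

z * conjugate(z) = |z|^2 = a^2 + b^2
= 15^2 + (-5)^2 = 250


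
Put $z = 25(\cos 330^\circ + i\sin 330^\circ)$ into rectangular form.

a = r cos θ = 25 * sqrt(3)/2 = 25*sqrt(3)/2
b = r sin θ = 25 * -1/2 = -25/2
z = 25*sqrt(3)/2 - (25/2)i


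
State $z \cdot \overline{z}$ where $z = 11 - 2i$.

z * conjugate(z) = |z|^2 = a^2 + b^2
= 11^2 + (-2)^2 = 125


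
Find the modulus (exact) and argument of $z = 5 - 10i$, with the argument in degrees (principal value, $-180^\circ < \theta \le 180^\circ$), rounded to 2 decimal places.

|z| = sqrt(5^2 + (-10)^2) = sqrt(125)
arg(z) = arctan(b/a) = arctan(-10/5) (quadrant-adjusted) = -63.43°


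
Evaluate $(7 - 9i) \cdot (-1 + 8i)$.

(a1*a2 - b1*b2) + (a1*b2 + b1*a2)i
= (-7 - (-72)) + (56 + 9)i
= 65 + 65i


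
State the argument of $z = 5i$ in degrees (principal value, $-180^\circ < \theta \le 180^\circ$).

a = 0 and b > 0, so z lies on the positive imaginary axis: θ = 90°


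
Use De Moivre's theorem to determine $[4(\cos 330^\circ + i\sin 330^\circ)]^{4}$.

By De Moivre: z^n = r^n(cos(nθ) + i sin(nθ))
= 4^4(cos(4*330°) + i sin(4*330°))
= 256(cos 240° + i sin 240°)
= -128 - 128*sqrt(3)i


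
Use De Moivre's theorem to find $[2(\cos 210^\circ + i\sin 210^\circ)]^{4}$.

By De Moivre: z^n = r^n(cos(nθ) + i sin(nθ))
= 2^4(cos(4*210°) + i sin(4*210°))
= 16(cos 120° + i sin 120°)
= -8 + 8*sqrt(3)i


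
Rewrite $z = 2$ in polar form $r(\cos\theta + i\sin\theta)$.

r = |z| = sqrt(a^2 + b^2) = sqrt((2)^2 + (0)^2) = sqrt(4 + 0) = sqrt(4) = 2
b = 0 and a > 0, so z lies on the positive real axis: θ = 0°
z = 2(cos 0° + i sin 0°)


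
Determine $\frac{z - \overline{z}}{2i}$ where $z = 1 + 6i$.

z - conjugate(z) = 2bi
(z - conjugate(z))/(2i) = 2bi/(2i) = b = 6


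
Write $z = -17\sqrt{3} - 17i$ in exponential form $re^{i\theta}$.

r = |z| = sqrt((-17*sqrt(3))^2 + (-17)^2) = sqrt(867 + 289) = sqrt(1156) = 34
θ = arctan(b/a) = arctan(-17/-29.4449) (quadrant-adjusted) = -150° = -5π/6
z = 34e^(-i*5π/6)


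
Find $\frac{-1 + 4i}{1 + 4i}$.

Multiply numerator and denominator by conjugate (1 - 4i):
= (-1 + 4i)(1 - 4i) / (1^2 + 4^2)
= (15 + 8i) / 17
= 15/17 + (8/17)i


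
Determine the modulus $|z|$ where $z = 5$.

|z| = sqrt(a^2 + b^2) = sqrt(5^2 + 0^2) = sqrt(25) = 5


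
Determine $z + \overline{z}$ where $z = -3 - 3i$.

z + conjugate(z) = (a + bi) + (a - bi) = 2a
= 2 * (-3) = -6


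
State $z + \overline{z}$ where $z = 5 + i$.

z + conjugate(z) = (a + bi) + (a - bi) = 2a
= 2 * 5 = 10


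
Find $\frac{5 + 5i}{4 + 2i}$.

Multiply numerator and denominator by conjugate (4 - 2i):
= (5 + 5i)(4 - 2i) / (4^2 + 2^2)
= (30 + 10i) / 20
Divide through by 10: (3 + i) / 2
= 3/2 + (1/2)i


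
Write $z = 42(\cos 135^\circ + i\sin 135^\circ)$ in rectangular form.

a = r cos θ = 42 * -sqrt(2)/2 = -21*sqrt(2)
b = r sin θ = 42 * sqrt(2)/2 = 21*sqrt(2)
z = -21*sqrt(2) + 21*sqrt(2)i


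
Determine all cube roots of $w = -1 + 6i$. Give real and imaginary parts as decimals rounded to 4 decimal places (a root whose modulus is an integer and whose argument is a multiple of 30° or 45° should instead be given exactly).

|w| = sqrt(37) ≈ 6.082763, arg(w) ≈ 99.462322°
Root modulus = sqrt(37)^(1/3) ≈ 1.825437
Root arguments: θ_k = (arg(w) + 360°k)/3 for k = 0, 1, ..., 2
Compute each root as (root modulus)(cos θ_k + i sin θ_k) using full-precision intermediates, then round to 4 decimal places.
Roots: 1.5283 + 0.9983i, -1.6287 + 0.8244i, 0.1004 - 1.8227i


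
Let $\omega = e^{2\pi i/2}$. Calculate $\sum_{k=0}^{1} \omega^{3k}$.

Let ζ = ω^3 = e^(2πi·3/2). Since 2 ∤ 3, ζ ≠ 1.
Sum = Σ_{k=0}^{1} ζ^k = (ζ^2 - 1)/(ζ - 1) = (ω^{3·2} - 1)/(ζ - 1) = (1 - 1)/(ζ - 1) = 0


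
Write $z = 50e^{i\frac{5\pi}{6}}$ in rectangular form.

a = r cos θ = 50 * -sqrt(3)/2 = -25*sqrt(3)
b = r sin θ = 50 * 1/2 = 25
z = -25*sqrt(3) + 25i


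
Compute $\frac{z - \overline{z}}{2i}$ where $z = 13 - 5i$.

z - conjugate(z) = 2bi
(z - conjugate(z))/(2i) = 2bi/(2i) = b = -5


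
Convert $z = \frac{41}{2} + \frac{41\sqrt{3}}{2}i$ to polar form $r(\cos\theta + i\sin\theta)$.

r = |z| = sqrt(a^2 + b^2) = sqrt((41/2)^2 + (41*sqrt(3)/2)^2) = sqrt(1681/4 + 5043/4) = sqrt(1681) = 41
θ = arctan(b/a) = arctan(35.507/20.5) (quadrant-adjusted) = 60°
z = 41(cos 60° + i sin 60°)


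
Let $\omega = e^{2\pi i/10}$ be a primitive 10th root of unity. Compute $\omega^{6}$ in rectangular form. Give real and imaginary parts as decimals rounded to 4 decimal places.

ω^6 = e^(2πi·6/10) = e^(i·6π/5)
= cos(6π/5) + i sin(6π/5)
= -0.8090 - 0.5878i


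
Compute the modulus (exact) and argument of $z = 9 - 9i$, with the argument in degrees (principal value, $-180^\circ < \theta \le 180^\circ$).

|z| = sqrt(9^2 + (-9)^2) = sqrt(162)
arg(z) = arctan(b/a) = arctan(-9/9) (quadrant-adjusted) = -45°


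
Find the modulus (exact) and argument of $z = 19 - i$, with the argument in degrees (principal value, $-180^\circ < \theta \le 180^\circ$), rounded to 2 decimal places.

|z| = sqrt(19^2 + (-1)^2) = sqrt(362)
arg(z) = arctan(b/a) = arctan(-1/19) (quadrant-adjusted) = -3.01°


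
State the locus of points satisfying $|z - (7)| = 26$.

|z - z0| = r describes a circle centered at z0 with radius r
Here z0 = 7 and r = 26
Locus: Circle centered at (7, 0) with radius 26


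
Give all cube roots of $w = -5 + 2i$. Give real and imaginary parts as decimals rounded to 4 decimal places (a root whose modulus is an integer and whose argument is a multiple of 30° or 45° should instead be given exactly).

|w| = sqrt(29) ≈ 5.385165, arg(w) ≈ 158.198591°
Root modulus = sqrt(29)^(1/3) ≈ 1.752803
Root arguments: θ_k = (arg(w) + 360°k)/3 for k = 0, 1, ..., 2
Compute each root as (root modulus)(cos θ_k + i sin θ_k) using full-precision intermediates, then round to 4 decimal places.
Roots: 1.0614 + 1.3949i, -1.7387 + 0.2217i, 0.6773 - 1.6166i


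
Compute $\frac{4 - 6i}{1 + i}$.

Multiply numerator and denominator by conjugate (1 - i):
= (4 - 6i)(1 - i) / (1^2 + 1^2)
= (-2 - 10i) / 2
= -1 - 5i


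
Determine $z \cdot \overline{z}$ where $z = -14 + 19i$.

z * conjugate(z) = |z|^2 = a^2 + b^2
= (-14)^2 + 19^2 = 557


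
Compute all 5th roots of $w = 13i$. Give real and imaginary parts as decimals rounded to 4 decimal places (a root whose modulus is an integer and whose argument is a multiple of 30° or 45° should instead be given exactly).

|w| = 13, arg(w) = 90°
Root modulus = 13^(1/5) ≈ 1.670278
Root arguments: θ_k = (90° + 360°k)/5 for k = 0, 1, ..., 4
Compute each root as (root modulus)(cos θ_k + i sin θ_k) using full-precision intermediates, then round to 4 decimal places.
Roots: 1.5885 + 0.5161i, 1.6703i, -1.5885 + 0.5161i, -0.9818 - 1.3513i, 0.9818 - 1.3513i


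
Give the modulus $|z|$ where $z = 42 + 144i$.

|z| = sqrt(a^2 + b^2) = sqrt(42^2 + 144^2) = sqrt(22500) = 150


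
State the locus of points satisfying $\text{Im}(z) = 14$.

Im(z) = y where z = x + yi; the equation y = 14 is satisfied by all points with that y-coordinate
Locus: Horizontal line y = 14


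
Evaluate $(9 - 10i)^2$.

(a + bi)^2 = a^2 - b^2 + 2abi
= 9^2 - (-10)^2 + 2*9*(-10)i
= -19 - 180i


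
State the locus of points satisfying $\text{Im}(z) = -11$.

Im(z) = y where z = x + yi; the equation y = -11 is satisfied by all points with that y-coordinate
Locus: Horizontal line y = -11


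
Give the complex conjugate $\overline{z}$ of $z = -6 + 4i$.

If z = a + bi, then conjugate(z) = a - bi
conjugate(-6 + 4i) = -6 - 4i


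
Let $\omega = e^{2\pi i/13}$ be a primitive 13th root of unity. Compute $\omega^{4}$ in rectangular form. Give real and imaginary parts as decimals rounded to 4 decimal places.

ω^4 = e^(2πi·4/13) = e^(i·8π/13)
= cos(8π/13) + i sin(8π/13)
= -0.3546 + 0.9350i


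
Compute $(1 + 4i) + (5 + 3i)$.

(1 + 5) + (4 + 3)i = 6 + 7i


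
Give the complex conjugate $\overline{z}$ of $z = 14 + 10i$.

If z = a + bi, then conjugate(z) = a - bi
conjugate(14 + 10i) = 14 - 10i


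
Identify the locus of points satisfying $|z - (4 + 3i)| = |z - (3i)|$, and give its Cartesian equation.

|z - z1| = |z - z2| means z is equidistant from z1 and z2,
i.e. the perpendicular bisector of the segment from (4, 3) to (0, 3) (midpoint (2, 3)).
With z = x + yi, square both sides:
(x - 4)^2 + (y - 3)^2 = (x - 0)^2 + (y - 3)^2
The x^2 and y^2 terms cancel: -8x + 0y = 9 - 25 = -16
Simplify: x = 2
Locus: Perpendicular bisector of the segment from (4, 3) to (0, 3): the line x = 2


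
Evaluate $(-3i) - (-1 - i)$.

(0 - (-1)) + (-3 - (-1))i = 1 - 2i


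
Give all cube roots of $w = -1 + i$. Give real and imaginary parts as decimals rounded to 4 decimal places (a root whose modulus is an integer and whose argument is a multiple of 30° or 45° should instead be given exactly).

|w| = sqrt(2) ≈ 1.414214, arg(w) = 135°
Root modulus = sqrt(2)^(1/3) ≈ 1.122462
Root arguments: θ_k = (135° + 360°k)/3 for k = 0, 1, ..., 2
Compute each root as (root modulus)(cos θ_k + i sin θ_k) using full-precision intermediates, then round to 4 decimal places.
Roots: 0.7937 + 0.7937i, -1.0842 + 0.2905i, 0.2905 - 1.0842i


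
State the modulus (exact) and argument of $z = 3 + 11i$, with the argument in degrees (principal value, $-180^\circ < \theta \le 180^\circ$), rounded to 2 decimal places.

|z| = sqrt(3^2 + 11^2) = sqrt(130)
arg(z) = arctan(b/a) = arctan(11/3) (quadrant-adjusted) = 74.74°


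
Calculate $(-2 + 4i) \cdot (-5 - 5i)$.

(a1*a2 - b1*b2) + (a1*b2 + b1*a2)i
= (10 - (-20)) + (10 + (-20))i
= 30 - 10i


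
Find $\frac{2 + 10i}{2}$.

Divisor is real, so divide each part by 2:
= 1 + 5i


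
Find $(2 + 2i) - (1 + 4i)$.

(2 - 1) + (2 - 4)i = 1 - 2i


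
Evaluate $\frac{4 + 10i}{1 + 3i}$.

Multiply numerator and denominator by conjugate (1 - 3i):
= (4 + 10i)(1 - 3i) / (1^2 + 3^2)
= (34 - 2i) / 10
Divide through by 2: (17 - i) / 5
= 17/5 - (1/5)i


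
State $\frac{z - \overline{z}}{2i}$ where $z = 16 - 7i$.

z - conjugate(z) = 2bi
(z - conjugate(z))/(2i) = 2bi/(2i) = b = -7


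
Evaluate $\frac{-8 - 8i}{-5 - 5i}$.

Multiply numerator and denominator by conjugate (-5 + 5i):
= (-8 - 8i)(-5 + 5i) / ((-5)^2 + (-5)^2)
= (80) / 50
Divide through by 10: (8) / 5
= 8/5


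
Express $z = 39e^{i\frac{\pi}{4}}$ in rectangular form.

a = r cos θ = 39 * sqrt(2)/2 = 39*sqrt(2)/2
b = r sin θ = 39 * sqrt(2)/2 = 39*sqrt(2)/2
z = 39*sqrt(2)/2 + (39*sqrt(2)/2)i


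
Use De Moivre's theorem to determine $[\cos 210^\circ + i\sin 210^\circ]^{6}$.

By De Moivre: z^n = r^n(cos(nθ) + i sin(nθ))
= 1^6(cos(6*210°) + i sin(6*210°))
= 1(cos 180° + i sin 180°)
= -1


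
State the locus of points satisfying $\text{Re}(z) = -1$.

Re(z) = x where z = x + yi; the equation x = -1 is satisfied by all points with that x-coordinate
Locus: Vertical line x = -1


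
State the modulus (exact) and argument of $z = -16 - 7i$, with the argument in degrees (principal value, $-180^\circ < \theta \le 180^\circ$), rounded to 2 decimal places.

|z| = sqrt((-16)^2 + (-7)^2) = sqrt(305)
arg(z) = arctan(b/a) = arctan(-7/-16) (quadrant-adjusted) = -156.37°


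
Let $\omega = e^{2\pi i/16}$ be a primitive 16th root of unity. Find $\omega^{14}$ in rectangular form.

ω^14 = e^(2πi·14/16) = e^(i·7π/4)
= cos(7π/4) + i sin(7π/4)
= sqrt(2)/2 - (sqrt(2)/2)i


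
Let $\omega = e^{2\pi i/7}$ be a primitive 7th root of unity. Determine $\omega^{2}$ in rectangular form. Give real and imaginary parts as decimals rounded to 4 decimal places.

ω^2 = e^(2πi·2/7) = e^(i·4π/7)
= cos(4π/7) + i sin(4π/7)
= -0.2225 + 0.9749i


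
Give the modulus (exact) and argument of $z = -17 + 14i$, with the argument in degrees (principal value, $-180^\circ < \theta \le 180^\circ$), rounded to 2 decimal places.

|z| = sqrt((-17)^2 + 14^2) = sqrt(485)
arg(z) = arctan(b/a) = arctan(14/-17) (quadrant-adjusted) = 140.53°


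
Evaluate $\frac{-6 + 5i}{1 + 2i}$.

Multiply numerator and denominator by conjugate (1 - 2i):
= (-6 + 5i)(1 - 2i) / (1^2 + 2^2)
= (4 + 17i) / 5
= 4/5 + (17/5)i


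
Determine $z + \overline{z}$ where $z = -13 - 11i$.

z + conjugate(z) = (a + bi) + (a - bi) = 2a
= 2 * (-13) = -26


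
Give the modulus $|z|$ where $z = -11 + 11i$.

|z| = sqrt(a^2 + b^2) = sqrt((-11)^2 + 11^2) = sqrt(242) = sqrt(242)


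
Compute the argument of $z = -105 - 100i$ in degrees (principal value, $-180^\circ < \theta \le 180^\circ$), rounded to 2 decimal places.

θ = arctan(b/a) = arctan(-100/-105) (quadrant-adjusted) = -136.40°


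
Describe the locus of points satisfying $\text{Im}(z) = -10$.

Im(z) = y where z = x + yi; the equation y = -10 is satisfied by all points with that y-coordinate
Locus: Horizontal line y = -10


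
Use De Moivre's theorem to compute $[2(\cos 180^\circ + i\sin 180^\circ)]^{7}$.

By De Moivre: z^n = r^n(cos(nθ) + i sin(nθ))
= 2^7(cos(7*180°) + i sin(7*180°))
= 128(cos 180° + i sin 180°)
= -128


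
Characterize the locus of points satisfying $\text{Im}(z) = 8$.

Im(z) = y where z = x + yi; the equation y = 8 is satisfied by all points with that y-coordinate
Locus: Horizontal line y = 8


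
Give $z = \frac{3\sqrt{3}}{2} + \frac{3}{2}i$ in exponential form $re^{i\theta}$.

r = |z| = sqrt((3*sqrt(3)/2)^2 + (3/2)^2) = sqrt(27/4 + 9/4) = sqrt(9) = 3
θ = arctan(b/a) = arctan(1.5/2.5981) (quadrant-adjusted) = 30° = π/6
z = 3e^(i*π/6)


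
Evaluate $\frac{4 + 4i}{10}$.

Divisor is real, so divide each part by 10:
= 2/5 + (2/5)i


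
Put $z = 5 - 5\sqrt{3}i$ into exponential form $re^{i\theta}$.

r = |z| = sqrt((5)^2 + (-5*sqrt(3))^2) = sqrt(25 + 75) = sqrt(100) = 10
θ = arctan(b/a) = arctan(-8.6603/5) (quadrant-adjusted) = -60° = -π/3
z = 10e^(-i*π/3)


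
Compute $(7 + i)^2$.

(a + bi)^2 = a^2 - b^2 + 2abi
= 7^2 - 1^2 + 2*7*1i
= 48 + 14i


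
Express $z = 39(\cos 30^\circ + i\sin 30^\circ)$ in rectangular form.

a = r cos θ = 39 * sqrt(3)/2 = 39*sqrt(3)/2
b = r sin θ = 39 * 1/2 = 39/2
z = 39*sqrt(3)/2 + (39/2)i


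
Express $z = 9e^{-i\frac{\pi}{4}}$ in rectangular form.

a = r cos θ = 9 * sqrt(2)/2 = 9*sqrt(2)/2
b = r sin θ = 9 * -sqrt(2)/2 = -9*sqrt(2)/2
z = 9*sqrt(2)/2 - (9*sqrt(2)/2)i


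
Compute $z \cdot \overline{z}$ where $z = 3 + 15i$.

z * conjugate(z) = |z|^2 = a^2 + b^2
= 3^2 + 15^2 = 234


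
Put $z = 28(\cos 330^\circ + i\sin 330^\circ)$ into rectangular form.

a = r cos θ = 28 * sqrt(3)/2 = 14*sqrt(3)
b = r sin θ = 28 * -1/2 = -14
z = 14*sqrt(3) - 14i


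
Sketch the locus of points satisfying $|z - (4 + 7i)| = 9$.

|z - z0| = r describes a circle centered at z0 with radius r
Here z0 = 4 + 7i and r = 9
Locus: Circle centered at (4, 7) with radius 9


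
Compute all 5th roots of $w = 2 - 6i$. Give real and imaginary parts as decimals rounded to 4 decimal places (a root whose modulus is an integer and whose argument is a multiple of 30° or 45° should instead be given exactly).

|w| = sqrt(40) ≈ 6.324555, arg(w) ≈ 288.434949°
Root modulus = sqrt(40)^(1/5) ≈ 1.446126
Root arguments: θ_k = (arg(w) + 360°k)/5 for k = 0, 1, ..., 4
Compute each root as (root modulus)(cos θ_k + i sin θ_k) using full-precision intermediates, then round to 4 decimal places.
Roots: 0.7730 + 1.2222i, -0.9235 + 1.1129i, -1.3438 - 0.5344i, 0.0930 - 1.4431i, 1.4012 - 0.3575i


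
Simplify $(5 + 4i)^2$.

(a + bi)^2 = a^2 - b^2 + 2abi
= 5^2 - 4^2 + 2*5*4i
= 9 + 40i


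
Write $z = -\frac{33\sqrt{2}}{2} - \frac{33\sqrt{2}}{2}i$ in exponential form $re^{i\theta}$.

r = |z| = sqrt((-33*sqrt(2)/2)^2 + (-33*sqrt(2)/2)^2) = sqrt(1089/2 + 1089/2) = sqrt(1089) = 33
θ = arctan(b/a) = arctan(-23.3345/-23.3345) (quadrant-adjusted) = 225° = 5π/4
z = 33e^(i*5π/4)


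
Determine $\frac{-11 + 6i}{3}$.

Divisor is real, so divide each part by 3:
= -11/3 + 2i


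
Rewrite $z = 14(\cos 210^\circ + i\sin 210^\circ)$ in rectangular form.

a = r cos θ = 14 * -sqrt(3)/2 = -7*sqrt(3)
b = r sin θ = 14 * -1/2 = -7
z = -7*sqrt(3) - 7i


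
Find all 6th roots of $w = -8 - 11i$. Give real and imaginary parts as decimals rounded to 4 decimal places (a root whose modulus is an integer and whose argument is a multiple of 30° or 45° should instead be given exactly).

|w| = sqrt(185) ≈ 13.601471, arg(w) ≈ 233.972627°
Root modulus = sqrt(185)^(1/6) ≈ 1.545009
Root arguments: θ_k = (arg(w) + 360°k)/6 for k = 0, 1, ..., 5
Compute each root as (root modulus)(cos θ_k + i sin θ_k) using full-precision intermediates, then round to 4 decimal places.
Roots: 1.2008 + 0.9722i, -0.2416 + 1.5260i, -1.4423 + 0.5538i, -1.2008 - 0.9722i, 0.2416 - 1.5260i, 1.4423 - 0.5538i


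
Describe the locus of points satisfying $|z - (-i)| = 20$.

|z - z0| = r describes a circle centered at z0 with radius r
Here z0 = -i and r = 20
Locus: Circle centered at (0, -1) with radius 20


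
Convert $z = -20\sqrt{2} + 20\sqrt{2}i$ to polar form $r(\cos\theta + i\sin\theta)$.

r = |z| = sqrt(a^2 + b^2) = sqrt((-20*sqrt(2))^2 + (20*sqrt(2))^2) = sqrt(800 + 800) = sqrt(1600) = 40
θ = arctan(b/a) = arctan(28.2843/-28.2843) (quadrant-adjusted) = 135°
z = 40(cos 135° + i sin 135°)


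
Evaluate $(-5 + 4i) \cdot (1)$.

(a1*a2 - b1*b2) + (a1*b2 + b1*a2)i
= (-5 - 0) + (0 + 4)i
= -5 + 4i


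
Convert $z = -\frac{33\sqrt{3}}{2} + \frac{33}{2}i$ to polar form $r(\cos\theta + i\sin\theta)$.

r = |z| = sqrt(a^2 + b^2) = sqrt((-33*sqrt(3)/2)^2 + (33/2)^2) = sqrt(3267/4 + 1089/4) = sqrt(1089) = 33
θ = arctan(b/a) = arctan(16.5/-28.5788) (quadrant-adjusted) = 150°
z = 33(cos 150° + i sin 150°)


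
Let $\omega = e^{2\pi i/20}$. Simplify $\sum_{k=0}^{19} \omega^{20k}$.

Since 20 divides 20, ω^20 = (ω^20)^1 = 1^1 = 1, so every term is 1.
Sum = 20 · 1 = 20


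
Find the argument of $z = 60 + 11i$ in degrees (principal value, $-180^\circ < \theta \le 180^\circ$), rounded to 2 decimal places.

θ = arctan(b/a) = arctan(11/60) (quadrant-adjusted) = 10.39°


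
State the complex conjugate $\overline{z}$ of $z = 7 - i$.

If z = a + bi, then conjugate(z) = a - bi
conjugate(7 - i) = 7 + i


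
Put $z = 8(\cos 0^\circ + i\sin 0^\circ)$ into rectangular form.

a = r cos θ = 8 * 1 = 8
b = r sin θ = 8 * 0 = 0
z = 8


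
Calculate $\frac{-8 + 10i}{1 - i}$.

Multiply numerator and denominator by conjugate (1 + i):
= (-8 + 10i)(1 + i) / (1^2 + (-1)^2)
= (-18 + 2i) / 2
= -9 + i


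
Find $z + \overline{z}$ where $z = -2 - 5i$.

z + conjugate(z) = (a + bi) + (a - bi) = 2a
= 2 * (-2) = -4


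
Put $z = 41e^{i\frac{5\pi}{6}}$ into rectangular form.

a = r cos θ = 41 * -sqrt(3)/2 = -41*sqrt(3)/2
b = r sin θ = 41 * 1/2 = 41/2
z = -41*sqrt(3)/2 + (41/2)i


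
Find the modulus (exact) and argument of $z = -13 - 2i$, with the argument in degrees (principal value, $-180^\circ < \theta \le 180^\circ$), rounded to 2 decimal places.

|z| = sqrt((-13)^2 + (-2)^2) = sqrt(173)
arg(z) = arctan(b/a) = arctan(-2/-13) (quadrant-adjusted) = -171.25°


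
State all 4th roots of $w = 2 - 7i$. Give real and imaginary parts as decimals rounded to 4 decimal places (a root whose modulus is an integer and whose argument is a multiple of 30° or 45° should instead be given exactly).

|w| = sqrt(53) ≈ 7.280110, arg(w) ≈ 285.945396°
Root modulus = sqrt(53)^(1/4) ≈ 1.642610
Root arguments: θ_k = (arg(w) + 360°k)/4 for k = 0, 1, ..., 3
Compute each root as (root modulus)(cos θ_k + i sin θ_k) using full-precision intermediates, then round to 4 decimal places.
Roots: 0.5216 + 1.5576i, -1.5576 + 0.5216i, -0.5216 - 1.5576i, 1.5576 - 0.5216i


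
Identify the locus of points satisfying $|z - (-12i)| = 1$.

|z - z0| = r describes a circle centered at z0 with radius r
Here z0 = -12i and r = 1
Locus: Circle centered at (0, -12) with radius 1


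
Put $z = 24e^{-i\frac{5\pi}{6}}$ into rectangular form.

a = r cos θ = 24 * -sqrt(3)/2 = -12*sqrt(3)
b = r sin θ = 24 * -1/2 = -12
z = -12*sqrt(3) - 12i


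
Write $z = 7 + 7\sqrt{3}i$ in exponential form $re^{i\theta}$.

r = |z| = sqrt((7)^2 + (7*sqrt(3))^2) = sqrt(49 + 147) = sqrt(196) = 14
θ = arctan(b/a) = arctan(12.1244/7) (quadrant-adjusted) = 60° = π/3
z = 14e^(i*π/3)


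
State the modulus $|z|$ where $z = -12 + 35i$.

|z| = sqrt(a^2 + b^2) = sqrt((-12)^2 + 35^2) = sqrt(1369) = 37


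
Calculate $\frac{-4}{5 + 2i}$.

Multiply numerator and denominator by conjugate (5 - 2i):
= (-4)(5 - 2i) / (5^2 + 2^2)
= (-20 + 8i) / 29
= -20/29 + (8/29)i


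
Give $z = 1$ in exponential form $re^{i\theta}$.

r = |z| = sqrt((1)^2 + (0)^2) = sqrt(1 + 0) = sqrt(1) = 1
b = 0 and a > 0, so z lies on the positive real axis: θ = 0
z = 1e^(i*0) = 1


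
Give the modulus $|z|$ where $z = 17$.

|z| = sqrt(a^2 + b^2) = sqrt(17^2 + 0^2) = sqrt(289) = 17


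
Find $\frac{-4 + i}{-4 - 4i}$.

Multiply numerator and denominator by conjugate (-4 + 4i):
= (-4 + i)(-4 + 4i) / ((-4)^2 + (-4)^2)
= (12 - 20i) / 32
Divide through by 4: (3 - 5i) / 8
= 3/8 - (5/8)i


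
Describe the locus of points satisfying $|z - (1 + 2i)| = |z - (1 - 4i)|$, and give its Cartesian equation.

|z - z1| = |z - z2| means z is equidistant from z1 and z2,
i.e. the perpendicular bisector of the segment from (1, 2) to (1, -4) (midpoint (1, -1)).
With z = x + yi, square both sides:
(x - 1)^2 + (y - 2)^2 = (x - 1)^2 + (y - (-4))^2
The x^2 and y^2 terms cancel: 0x + (-12)y = 17 - 5 = 12
Simplify: y = -1
Locus: Perpendicular bisector of the segment from (1, 2) to (1, -4): the line y = -1


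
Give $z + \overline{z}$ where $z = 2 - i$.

z + conjugate(z) = (a + bi) + (a - bi) = 2a
= 2 * 2 = 4


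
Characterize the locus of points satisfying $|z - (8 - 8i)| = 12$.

|z - z0| = r describes a circle centered at z0 with radius r
Here z0 = 8 - 8i and r = 12
Locus: Circle centered at (8, -8) with radius 12


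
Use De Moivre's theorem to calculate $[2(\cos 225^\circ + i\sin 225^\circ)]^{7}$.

By De Moivre: z^n = r^n(cos(nθ) + i sin(nθ))
= 2^7(cos(7*225°) + i sin(7*225°))
= 128(cos 135° + i sin 135°)
= -64*sqrt(2) + 64*sqrt(2)i


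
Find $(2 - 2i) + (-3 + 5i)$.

(2 + (-3)) + (-2 + 5)i = -1 + 3i


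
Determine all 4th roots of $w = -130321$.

|w| = 130321, arg(w) = 180°
Root modulus = 130321^(1/4) = 19
Root arguments: θ_k = (180° + 360°k)/4 for k = 0, 1, ..., 3
Roots: 19*sqrt(2)/2 + (19*sqrt(2)/2)i, -19*sqrt(2)/2 + (19*sqrt(2)/2)i, -19*sqrt(2)/2 - (19*sqrt(2)/2)i, 19*sqrt(2)/2 - (19*sqrt(2)/2)i


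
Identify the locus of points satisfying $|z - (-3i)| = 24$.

|z - z0| = r describes a circle centered at z0 with radius r
Here z0 = -3i and r = 24
Locus: Circle centered at (0, -3) with radius 24


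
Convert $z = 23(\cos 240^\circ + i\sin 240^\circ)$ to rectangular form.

a = r cos θ = 23 * -1/2 = -23/2
b = r sin θ = 23 * -sqrt(3)/2 = -23*sqrt(3)/2
z = -23/2 - (23*sqrt(3)/2)i


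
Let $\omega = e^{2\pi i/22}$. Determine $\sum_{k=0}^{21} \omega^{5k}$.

Let ζ = ω^5 = e^(2πi·5/22). Since 22 ∤ 5, ζ ≠ 1.
Sum = Σ_{k=0}^{21} ζ^k = (ζ^22 - 1)/(ζ - 1) = (ω^{5·22} - 1)/(ζ - 1) = (1 - 1)/(ζ - 1) = 0


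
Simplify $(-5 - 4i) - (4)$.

(-5 - 4) + (-4 - 0)i = -9 - 4i


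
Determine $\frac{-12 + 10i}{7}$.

Divisor is real, so divide each part by 7:
= -12/7 + (10/7)i


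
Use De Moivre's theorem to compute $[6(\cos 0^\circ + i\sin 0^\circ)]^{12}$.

By De Moivre: z^n = r^n(cos(nθ) + i sin(nθ))
= 6^12(cos(12*0°) + i sin(12*0°))
= 2176782336(cos 0° + i sin 0°)
= 2176782336


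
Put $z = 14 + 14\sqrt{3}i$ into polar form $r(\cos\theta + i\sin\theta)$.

r = |z| = sqrt(a^2 + b^2) = sqrt((14)^2 + (14*sqrt(3))^2) = sqrt(196 + 588) = sqrt(784) = 28
θ = arctan(b/a) = arctan(24.2487/14) (quadrant-adjusted) = 60°
z = 28(cos 60° + i sin 60°)


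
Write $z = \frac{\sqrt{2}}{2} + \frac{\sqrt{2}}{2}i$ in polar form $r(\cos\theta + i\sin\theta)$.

r = |z| = sqrt(a^2 + b^2) = sqrt((sqrt(2)/2)^2 + (sqrt(2)/2)^2) = sqrt(1/2 + 1/2) = sqrt(1) = 1
θ = arctan(b/a) = arctan(0.7071/0.7071) (quadrant-adjusted) = 45°
z = 1(cos 45° + i sin 45°)


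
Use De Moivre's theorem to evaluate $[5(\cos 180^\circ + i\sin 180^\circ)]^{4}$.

By De Moivre: z^n = r^n(cos(nθ) + i sin(nθ))
= 5^4(cos(4*180°) + i sin(4*180°))
= 625(cos 0° + i sin 0°)
= 625


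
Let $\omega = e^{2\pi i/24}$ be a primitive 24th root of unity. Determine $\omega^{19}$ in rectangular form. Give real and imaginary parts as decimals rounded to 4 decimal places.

ω^19 = e^(2πi·19/24) = e^(i·19π/12)
= cos(19π/12) + i sin(19π/12)
= 0.2588 - 0.9659i


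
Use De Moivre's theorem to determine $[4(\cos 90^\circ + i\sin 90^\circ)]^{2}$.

By De Moivre: z^n = r^n(cos(nθ) + i sin(nθ))
= 4^2(cos(2*90°) + i sin(2*90°))
= 16(cos 180° + i sin 180°)
= -16


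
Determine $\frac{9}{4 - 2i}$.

Multiply numerator and denominator by conjugate (4 + 2i):
= (9)(4 + 2i) / (4^2 + (-2)^2)
= (36 + 18i) / 20
Divide through by 2: (18 + 9i) / 10
= 9/5 + (9/10)i


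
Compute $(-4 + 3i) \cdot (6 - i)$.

(a1*a2 - b1*b2) + (a1*b2 + b1*a2)i
= (-24 - (-3)) + (4 + 18)i
= -21 + 22i


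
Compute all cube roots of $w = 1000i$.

|w| = 1000, arg(w) = 90°
Root modulus = 1000^(1/3) = 10
Root arguments: θ_k = (90° + 360°k)/3 for k = 0, 1, ..., 2
Roots: 5*sqrt(3) + 5i, -5*sqrt(3) + 5i, -10i


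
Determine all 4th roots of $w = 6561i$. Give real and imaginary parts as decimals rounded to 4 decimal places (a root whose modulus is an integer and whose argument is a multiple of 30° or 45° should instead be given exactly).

|w| = 6561, arg(w) = 90°
Root modulus = 6561^(1/4) = 9
Root arguments: θ_k = (90° + 360°k)/4 for k = 0, 1, ..., 3
Compute each root as (root modulus)(cos θ_k + i sin θ_k) using full-precision intermediates, then round to 4 decimal places.
Roots: 8.3149 + 3.4442i, -3.4442 + 8.3149i, -8.3149 - 3.4442i, 3.4442 - 8.3149i


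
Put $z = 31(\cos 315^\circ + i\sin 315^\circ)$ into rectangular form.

a = r cos θ = 31 * sqrt(2)/2 = 31*sqrt(2)/2
b = r sin θ = 31 * -sqrt(2)/2 = -31*sqrt(2)/2
z = 31*sqrt(2)/2 - (31*sqrt(2)/2)i
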